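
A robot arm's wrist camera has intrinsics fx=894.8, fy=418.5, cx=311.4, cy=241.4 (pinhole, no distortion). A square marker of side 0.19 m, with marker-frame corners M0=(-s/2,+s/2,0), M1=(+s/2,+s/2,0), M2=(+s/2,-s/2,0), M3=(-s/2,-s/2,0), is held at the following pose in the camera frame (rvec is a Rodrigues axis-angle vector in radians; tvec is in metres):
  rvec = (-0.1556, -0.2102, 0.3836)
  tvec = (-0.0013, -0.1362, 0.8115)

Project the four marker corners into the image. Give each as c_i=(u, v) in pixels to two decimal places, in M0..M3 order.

c0=(172.06, 195.15) c1=(367.91, 234.93) c2=(436.63, 149.13) c3=(252.24, 107.63)

Intrinsics K: fx=894.8, fy=418.5, cx=311.4, cy=241.4
Marker side s = 0.19 m; corners in marker frame (Z=0):
  M0 = (-0.0950, +0.0950, 0)
  M1 = (+0.0950, +0.0950, 0)
  M2 = (+0.0950, -0.0950, 0)
  M3 = (-0.0950, -0.0950, 0)
rvec = (-0.1556, -0.2102, 0.3836), |rvec| = θ = 0.46427 rad = 26.601°
Rodrigues: sinθ=0.44777, 1−cosθ=0.10585; R = I + sinθ·[k]× + (1−cosθ)·[k]×²:
    [+0.90604 -0.35391 -0.23204]
    [+0.38603 +0.91585 +0.11047]
    [+0.17342 -0.18967 +0.96641]
t = (-0.0013, -0.1362, 0.8115) m
M0: Pc = R·M0+t = (-0.12099, -0.08587, +0.77701); u = 894.8·(-0.12099)/0.77701 + 311.4 = 172.0626, v = 418.5·(-0.08587)/0.77701 + 241.4 = 195.1515
M1: Pc = R·M1+t = (+0.05115, -0.01252, +0.80996); u = 894.8·(+0.05115)/0.80996 + 311.4 = 367.9110, v = 418.5·(-0.01252)/0.80996 + 241.4 = 234.9301
M2: Pc = R·M2+t = (+0.11839, -0.18653, +0.84599); u = 894.8·(+0.11839)/0.84599 + 311.4 = 436.6252, v = 418.5·(-0.18653)/0.84599 + 241.4 = 149.1251
M3: Pc = R·M3+t = (-0.05375, -0.25988, +0.81304); u = 894.8·(-0.05375)/0.81304 + 311.4 = 252.2421, v = 418.5·(-0.25988)/0.81304 + 241.4 = 107.6322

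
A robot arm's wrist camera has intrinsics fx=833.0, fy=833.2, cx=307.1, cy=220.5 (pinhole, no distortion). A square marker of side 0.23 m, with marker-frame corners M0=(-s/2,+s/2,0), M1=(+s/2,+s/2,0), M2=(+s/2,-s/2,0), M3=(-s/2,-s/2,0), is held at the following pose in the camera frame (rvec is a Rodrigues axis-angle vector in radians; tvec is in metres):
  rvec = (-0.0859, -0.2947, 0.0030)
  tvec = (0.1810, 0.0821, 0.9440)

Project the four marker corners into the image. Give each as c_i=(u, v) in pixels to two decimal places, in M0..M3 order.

c0=(373.73, 400.75) c1=(558.62, 391.40) c2=(551.77, 194.59) c3=(370.32, 189.48)

Intrinsics K: fx=833.0, fy=833.2, cx=307.1, cy=220.5
Marker side s = 0.23 m; corners in marker frame (Z=0):
  M0 = (-0.1150, +0.1150, 0)
  M1 = (+0.1150, +0.1150, 0)
  M2 = (+0.1150, -0.1150, 0)
  M3 = (-0.1150, -0.1150, 0)
rvec = (-0.0859, -0.2947, 0.0030), |rvec| = θ = 0.30698 rad = 17.589°
Rodrigues: sinθ=0.30218, 1−cosθ=0.04675; R = I + sinθ·[k]× + (1−cosθ)·[k]×²:
    [+0.95691 +0.00961 -0.29022]
    [+0.01551 +0.99634 +0.08412]
    [+0.28997 -0.08500 +0.95326]
t = (0.1810, 0.0821, 0.9440) m
M0: Pc = R·M0+t = (+0.07206, +0.19489, +0.90088); u = 833.0·(+0.07206)/0.90088 + 307.1 = 373.7302, v = 833.2·(+0.19489)/0.90088 + 220.5 = 400.7531
M1: Pc = R·M1+t = (+0.29215, +0.19846, +0.96757); u = 833.0·(+0.29215)/0.96757 + 307.1 = 558.6168, v = 833.2·(+0.19846)/0.96757 + 220.5 = 391.4009
M2: Pc = R·M2+t = (+0.28994, -0.03069, +0.98712); u = 833.0·(+0.28994)/0.98712 + 307.1 = 551.7714, v = 833.2·(-0.03069)/0.98712 + 220.5 = 194.5915
M3: Pc = R·M3+t = (+0.06985, -0.03426, +0.92043); u = 833.0·(+0.06985)/0.92043 + 307.1 = 370.3157, v = 833.2·(-0.03426)/0.92043 + 220.5 = 189.4847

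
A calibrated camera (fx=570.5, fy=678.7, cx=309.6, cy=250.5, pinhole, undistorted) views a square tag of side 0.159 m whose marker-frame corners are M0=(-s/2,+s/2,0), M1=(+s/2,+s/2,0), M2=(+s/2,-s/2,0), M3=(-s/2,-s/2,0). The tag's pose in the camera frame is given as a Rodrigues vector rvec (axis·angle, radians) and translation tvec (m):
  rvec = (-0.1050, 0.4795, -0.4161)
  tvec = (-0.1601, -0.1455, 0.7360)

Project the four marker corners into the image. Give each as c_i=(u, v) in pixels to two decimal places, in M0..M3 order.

Intrinsics K: fx=570.5, fy=678.7, cx=309.6, cy=250.5
Marker side s = 0.159 m; corners in marker frame (Z=0):
  M0 = (-0.0795, +0.0795, 0)
  M1 = (+0.0795, +0.0795, 0)
  M2 = (+0.0795, -0.0795, 0)
  M3 = (-0.0795, -0.0795, 0)
rvec = (-0.1050, 0.4795, -0.4161), |rvec| = θ = 0.64349 rad = 36.869°
Rodrigues: sinθ=0.59999, 1−cosθ=0.20000; R = I + sinθ·[k]× + (1−cosθ)·[k]×²:
    [+0.80533 +0.36365 +0.46819]
    [-0.41229 +0.91105 +0.00154]
    [-0.42598 -0.19427 +0.88363]
t = (-0.1601, -0.1455, 0.7360) m
M0: Pc = R·M0+t = (-0.19521, -0.04029, +0.75442); u = 570.5·(-0.19521)/0.75442 + 309.6 = 161.9782, v = 678.7·(-0.04029)/0.75442 + 250.5 = 214.2500
M1: Pc = R·M1+t = (-0.06717, -0.10585, +0.68669); u = 570.5·(-0.06717)/0.68669 + 309.6 = 253.7989, v = 678.7·(-0.10585)/0.68669 + 250.5 = 145.8833
M2: Pc = R·M2+t = (-0.12499, -0.25071, +0.71758); u = 570.5·(-0.12499)/0.71758 + 309.6 = 210.2310, v = 678.7·(-0.25071)/0.71758 + 250.5 = 13.3777
M3: Pc = R·M3+t = (-0.25303, -0.18515, +0.78531); u = 570.5·(-0.25303)/0.78531 + 309.6 = 125.7795, v = 678.7·(-0.18515)/0.78531 + 250.5 = 90.4837

c0=(161.98, 214.25) c1=(253.80, 145.88) c2=(210.23, 13.38) c3=(125.78, 90.48)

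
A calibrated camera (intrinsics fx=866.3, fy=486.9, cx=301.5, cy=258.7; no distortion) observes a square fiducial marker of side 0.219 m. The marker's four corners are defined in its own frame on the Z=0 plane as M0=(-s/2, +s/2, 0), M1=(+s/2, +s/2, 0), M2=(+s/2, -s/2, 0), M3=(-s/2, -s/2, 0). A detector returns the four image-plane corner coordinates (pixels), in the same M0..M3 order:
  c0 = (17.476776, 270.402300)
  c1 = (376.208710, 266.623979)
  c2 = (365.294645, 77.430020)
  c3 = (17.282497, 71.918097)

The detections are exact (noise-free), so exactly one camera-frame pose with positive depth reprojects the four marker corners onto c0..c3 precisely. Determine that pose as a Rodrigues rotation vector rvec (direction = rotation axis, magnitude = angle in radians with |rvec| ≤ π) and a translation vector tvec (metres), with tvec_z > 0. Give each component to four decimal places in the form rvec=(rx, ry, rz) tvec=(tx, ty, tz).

Intrinsics K: fx=866.3, fy=486.9, cx=301.5, cy=258.7
Marker side s = 0.219 m; corners in marker frame (Z=0):
  M0 = (-0.1095, +0.1095, 0)
  M1 = (+0.1095, +0.1095, 0)
  M2 = (+0.1095, -0.1095, 0)
  M3 = (-0.1095, -0.1095, 0)
Detected image corners:
  c0 = (17.476776, 270.402300) px
  c1 = (376.208710, 266.623979) px
  c2 = (365.294645, 77.430020) px
  c3 = (17.282497, 71.918097) px
Planar DLT: solve 8×8 A·h = b for H (H[2,2]=1):
  H  [+1655.78449 -1.60157 +198.26884]
  H  [+41.94950 +860.23924 +170.09734]
  H  [+0.21948 -0.14197 +1.00000]
B = K⁻¹H; ‖b₁‖=1.848273, ‖b₂‖=1.848273; λ = 2/(‖b₁‖+‖b₂‖) = 0.541046, sign → tz>0 ⇒ λ=+0.541046
r₁ = λ·B[:,0] = (+0.99279,-0.01648,+0.11875); r₂ = λ·B[:,1] = (+0.02573,+0.99671,-0.07681)
r₃ = r₁×r₂ = (-0.11709,+0.07931,+0.98995); SVD([r₁ r₂ r₃]) → R = UVᵀ:
  R  [+0.99279 +0.02573 -0.11709]
  R  [-0.01648 +0.99671 +0.07931]
  R  [+0.11875 -0.07681 +0.98995]
t = (-0.06447, -0.09846, +0.54105) m
tr R = 2.979450; θ = arccos((tr R − 1)/2) = 0.143477 rad = 8.221°
axis k = ((R−Rᵀ)₃₂, (R−Rᵀ)₁₃, (R−Rᵀ)₂₁) / (2 sinθ) = (-0.545948, -0.824713, -0.147611)
rvec = θ·k = (-0.078331, -0.118327, -0.021179)

rvec=(-0.0783, -0.1183, -0.0212) tvec=(-0.0645, -0.0985, 0.5410)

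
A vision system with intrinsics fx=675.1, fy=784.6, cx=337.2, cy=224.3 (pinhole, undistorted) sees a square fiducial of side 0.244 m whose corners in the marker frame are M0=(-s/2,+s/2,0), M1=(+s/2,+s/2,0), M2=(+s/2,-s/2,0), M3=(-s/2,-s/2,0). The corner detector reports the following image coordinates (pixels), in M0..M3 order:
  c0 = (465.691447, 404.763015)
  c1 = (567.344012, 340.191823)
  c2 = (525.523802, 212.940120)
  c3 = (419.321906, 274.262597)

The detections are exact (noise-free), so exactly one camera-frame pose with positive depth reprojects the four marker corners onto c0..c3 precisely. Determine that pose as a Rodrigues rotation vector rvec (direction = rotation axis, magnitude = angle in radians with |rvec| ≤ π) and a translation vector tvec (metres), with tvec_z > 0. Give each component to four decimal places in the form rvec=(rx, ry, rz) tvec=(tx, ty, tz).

Intrinsics K: fx=675.1, fy=784.6, cx=337.2, cy=224.3
Marker side s = 0.244 m; corners in marker frame (Z=0):
  M0 = (-0.1220, +0.1220, 0)
  M1 = (+0.1220, +0.1220, 0)
  M2 = (+0.1220, -0.1220, 0)
  M3 = (-0.1220, -0.1220, 0)
Detected image corners:
  c0 = (465.691447, 404.763015) px
  c1 = (567.344012, 340.191823) px
  c2 = (525.523802, 212.940120) px
  c3 = (419.321906, 274.262597) px
Planar DLT: solve 8×8 A·h = b for H (H[2,2]=1):
  H  [+504.00939 +236.06435 +495.77502]
  H  [-209.35027 +562.64402 +308.31491]
  H  [+0.15816 +0.11230 +1.00000]
B = K⁻¹H; ‖b₁‖=0.753681, ‖b₂‖=0.753681; λ = 2/(‖b₁‖+‖b₂‖) = 1.326821, sign → tz>0 ⇒ λ=+1.326821
r₁ = λ·B[:,0] = (+0.88575,-0.41402,+0.20985); r₂ = λ·B[:,1] = (+0.38953,+0.90888,+0.14900)
r₃ = r₁×r₂ = (-0.25242,-0.05023,+0.96631); SVD([r₁ r₂ r₃]) → R = UVᵀ:
  R  [+0.88575 +0.38953 -0.25242]
  R  [-0.41402 +0.90888 -0.05023]
  R  [+0.20985 +0.14900 +0.96631]
t = (+0.31166, +0.14208, +1.32682) m
tr R = 2.760943; θ = arccos((tr R − 1)/2) = 0.493941 rad = 28.301°
axis k = ((R−Rᵀ)₃₂, (R−Rᵀ)₁₃, (R−Rᵀ)₂₁) / (2 sinθ) = (+0.210113, -0.487523, -0.847451)
rvec = θ·k = (+0.103783, -0.240808, -0.418591)

rvec=(0.1038, -0.2408, -0.4186) tvec=(0.3117, 0.1421, 1.3268)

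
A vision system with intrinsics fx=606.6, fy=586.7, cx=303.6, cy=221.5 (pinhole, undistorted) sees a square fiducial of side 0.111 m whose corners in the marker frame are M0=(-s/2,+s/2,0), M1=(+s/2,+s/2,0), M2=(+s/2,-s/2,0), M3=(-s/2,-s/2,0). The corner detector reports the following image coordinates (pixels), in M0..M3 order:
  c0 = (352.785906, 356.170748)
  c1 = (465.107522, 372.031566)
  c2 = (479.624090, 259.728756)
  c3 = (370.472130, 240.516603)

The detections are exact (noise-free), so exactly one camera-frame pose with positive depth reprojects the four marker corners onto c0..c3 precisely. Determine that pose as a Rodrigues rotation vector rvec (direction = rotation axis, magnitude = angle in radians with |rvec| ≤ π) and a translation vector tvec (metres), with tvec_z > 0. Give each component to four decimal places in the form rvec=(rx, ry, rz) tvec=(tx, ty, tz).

Intrinsics K: fx=606.6, fy=586.7, cx=303.6, cy=221.5
Marker side s = 0.111 m; corners in marker frame (Z=0):
  M0 = (-0.0555, +0.0555, 0)
  M1 = (+0.0555, +0.0555, 0)
  M2 = (+0.0555, -0.0555, 0)
  M3 = (-0.0555, -0.0555, 0)
Detected image corners:
  c0 = (352.785906, 356.170748) px
  c1 = (465.107522, 372.031566) px
  c2 = (479.624090, 259.728756) px
  c3 = (370.472130, 240.516603) px
Planar DLT: solve 8×8 A·h = b for H (H[2,2]=1):
  H  [+1121.68408 -234.28912 +418.00872]
  H  [+249.65611 +960.69211 +306.57828]
  H  [+0.29790 -0.21455 +1.00000]
B = K⁻¹H; ‖b₁‖=1.754100, ‖b₂‖=1.754100; λ = 2/(‖b₁‖+‖b₂‖) = 0.570093, sign → tz>0 ⇒ λ=+0.570093
r₁ = λ·B[:,0] = (+0.96918,+0.17847,+0.16983); r₂ = λ·B[:,1] = (-0.15897,+0.97968,-0.12231)
r₃ = r₁×r₂ = (-0.18821,+0.09155,+0.97785); SVD([r₁ r₂ r₃]) → R = UVᵀ:
  R  [+0.96918 -0.15897 -0.18821]
  R  [+0.17847 +0.97968 +0.09155]
  R  [+0.16983 -0.12231 +0.97785]
t = (+0.10752, +0.08267, +0.57009) m
tr R = 2.926707; θ = arccos((tr R − 1)/2) = 0.271560 rad = 15.559°
axis k = ((R−Rᵀ)₃₂, (R−Rᵀ)₁₃, (R−Rᵀ)₂₁) / (2 sinθ) = (-0.398644, -0.667409, +0.629006)
rvec = θ·k = (-0.108256, -0.181242, +0.170813)

rvec=(-0.1083, -0.1812, 0.1708) tvec=(0.1075, 0.0827, 0.5701)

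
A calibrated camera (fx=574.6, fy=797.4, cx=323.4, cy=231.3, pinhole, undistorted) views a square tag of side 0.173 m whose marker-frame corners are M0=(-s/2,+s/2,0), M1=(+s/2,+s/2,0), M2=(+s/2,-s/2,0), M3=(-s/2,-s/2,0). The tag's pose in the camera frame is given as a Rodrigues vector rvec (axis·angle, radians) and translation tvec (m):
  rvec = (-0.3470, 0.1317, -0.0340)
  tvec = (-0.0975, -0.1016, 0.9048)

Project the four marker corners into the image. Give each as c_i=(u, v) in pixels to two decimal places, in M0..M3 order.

c0=(205.17, 217.38) c1=(316.18, 208.13) c2=(315.49, 69.24) c3=(211.44, 81.03)

Intrinsics K: fx=574.6, fy=797.4, cx=323.4, cy=231.3
Marker side s = 0.173 m; corners in marker frame (Z=0):
  M0 = (-0.0865, +0.0865, 0)
  M1 = (+0.0865, +0.0865, 0)
  M2 = (+0.0865, -0.0865, 0)
  M3 = (-0.0865, -0.0865, 0)
rvec = (-0.3470, 0.1317, -0.0340), |rvec| = θ = 0.37271 rad = 21.354°
Rodrigues: sinθ=0.36414, 1−cosθ=0.06865; R = I + sinθ·[k]× + (1−cosθ)·[k]×²:
    [+0.99086 +0.01063 +0.13450]
    [-0.05580 +0.93992 +0.33681]
    [-0.12284 -0.34124 +0.93192]
t = (-0.0975, -0.1016, 0.9048) m
M0: Pc = R·M0+t = (-0.18229, -0.01547, +0.88591); u = 574.6·(-0.18229)/0.88591 + 323.4 = 205.1672, v = 797.4·(-0.01547)/0.88591 + 231.3 = 217.3756
M1: Pc = R·M1+t = (-0.01087, -0.02512, +0.86466); u = 574.6·(-0.01087)/0.86466 + 323.4 = 316.1756, v = 797.4·(-0.02512)/0.86466 + 231.3 = 208.1301
M2: Pc = R·M2+t = (-0.01271, -0.18773, +0.92369); u = 574.6·(-0.01271)/0.92369 + 323.4 = 315.4931, v = 797.4·(-0.18773)/0.92369 + 231.3 = 69.2372
M3: Pc = R·M3+t = (-0.18413, -0.17808, +0.94494); u = 574.6·(-0.18413)/0.94494 + 323.4 = 211.4352, v = 797.4·(-0.17808)/0.94494 + 231.3 = 81.0288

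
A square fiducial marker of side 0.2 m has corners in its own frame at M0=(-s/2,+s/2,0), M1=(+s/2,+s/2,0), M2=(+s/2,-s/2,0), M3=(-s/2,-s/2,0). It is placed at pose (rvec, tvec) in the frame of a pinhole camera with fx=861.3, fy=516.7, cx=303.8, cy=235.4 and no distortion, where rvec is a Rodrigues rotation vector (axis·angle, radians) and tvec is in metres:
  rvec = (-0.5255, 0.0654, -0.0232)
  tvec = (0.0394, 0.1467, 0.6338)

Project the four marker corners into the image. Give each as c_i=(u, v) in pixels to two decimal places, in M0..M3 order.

c0=(216.35, 443.29) c1=(511.99, 440.39) c2=(479.82, 278.30) c3=(227.74, 283.43)

Intrinsics K: fx=861.3, fy=516.7, cx=303.8, cy=235.4
Marker side s = 0.2 m; corners in marker frame (Z=0):
  M0 = (-0.1000, +0.1000, 0)
  M1 = (+0.1000, +0.1000, 0)
  M2 = (+0.1000, -0.1000, 0)
  M3 = (-0.1000, -0.1000, 0)
rvec = (-0.5255, 0.0654, -0.0232), |rvec| = θ = 0.53006 rad = 30.370°
Rodrigues: sinθ=0.50559, 1−cosθ=0.13722; R = I + sinθ·[k]× + (1−cosθ)·[k]×²:
    [+0.99765 +0.00534 +0.06833]
    [-0.03891 +0.86486 +0.50049]
    [-0.05643 -0.50198 +0.86304]
t = (0.0394, 0.1467, 0.6338) m
M0: Pc = R·M0+t = (-0.05983, +0.23708, +0.58924); u = 861.3·(-0.05983)/0.58924 + 303.8 = 216.3457, v = 516.7·(+0.23708)/0.58924 + 235.4 = 443.2900
M1: Pc = R·M1+t = (+0.13970, +0.22930, +0.57796); u = 861.3·(+0.13970)/0.57796 + 303.8 = 511.9856, v = 516.7·(+0.22930)/0.57796 + 235.4 = 440.3914
M2: Pc = R·M2+t = (+0.13863, +0.05632, +0.67836); u = 861.3·(+0.13863)/0.67836 + 303.8 = 479.8176, v = 516.7·(+0.05632)/0.67836 + 235.4 = 278.3003
M3: Pc = R·M3+t = (-0.06090, +0.06410, +0.68964); u = 861.3·(-0.06090)/0.68964 + 303.8 = 227.7423, v = 516.7·(+0.06410)/0.68964 + 235.4 = 283.4294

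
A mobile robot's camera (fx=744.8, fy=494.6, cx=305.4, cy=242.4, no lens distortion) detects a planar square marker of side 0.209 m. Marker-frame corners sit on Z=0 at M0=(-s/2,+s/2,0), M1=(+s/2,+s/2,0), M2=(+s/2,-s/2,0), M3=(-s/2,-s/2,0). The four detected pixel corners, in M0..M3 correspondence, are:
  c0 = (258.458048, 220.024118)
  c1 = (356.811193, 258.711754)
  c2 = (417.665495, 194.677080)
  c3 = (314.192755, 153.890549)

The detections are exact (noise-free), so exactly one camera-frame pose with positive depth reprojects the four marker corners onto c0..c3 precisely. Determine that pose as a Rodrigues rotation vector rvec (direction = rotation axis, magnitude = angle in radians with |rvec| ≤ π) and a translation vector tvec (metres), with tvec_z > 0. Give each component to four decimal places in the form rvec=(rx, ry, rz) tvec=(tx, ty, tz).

rvec=(0.3254, 0.0829, 0.5308) tvec=(0.0547, -0.0932, 1.3277)

Intrinsics K: fx=744.8, fy=494.6, cx=305.4, cy=242.4
Marker side s = 0.209 m; corners in marker frame (Z=0):
  M0 = (-0.1045, +0.1045, 0)
  M1 = (+0.1045, +0.1045, 0)
  M2 = (+0.1045, -0.1045, 0)
  M3 = (-0.1045, -0.1045, 0)
Detected image corners:
  c0 = (258.458048, 220.024118) px
  c1 = (356.811193, 258.711754) px
  c2 = (417.665495, 194.677080) px
  c3 = (314.192755, 153.890549) px
Planar DLT: solve 8×8 A·h = b for H (H[2,2]=1):
  H  [+484.04077 -196.29945 +336.05834]
  H  [+190.93293 +362.14839 +207.66956]
  H  [+0.00451 +0.24534 +1.00000]
B = K⁻¹H; ‖b₁‖=0.753197, ‖b₂‖=0.753197; λ = 2/(‖b₁‖+‖b₂‖) = 1.327673, sign → tz>0 ⇒ λ=+1.327673
r₁ = λ·B[:,0] = (+0.86039,+0.50960,+0.00598); r₂ = λ·B[:,1] = (-0.48349,+0.81249,+0.32574)
r₃ = r₁×r₂ = (+0.16113,-0.28315,+0.94544); SVD([r₁ r₂ r₃]) → R = UVᵀ:
  R  [+0.86039 -0.48349 +0.16113]
  R  [+0.50960 +0.81249 -0.28315]
  R  [+0.00598 +0.32574 +0.94544]
t = (+0.05465, -0.09323, +1.32767) m
tr R = 2.618322; θ = arccos((tr R − 1)/2) = 0.628074 rad = 35.986°
axis k = ((R−Rᵀ)₃₂, (R−Rᵀ)₁₃, (R−Rᵀ)₂₁) / (2 sinθ) = (+0.518128, +0.132023, +0.845052)
rvec = θ·k = (+0.325423, +0.082920, +0.530755)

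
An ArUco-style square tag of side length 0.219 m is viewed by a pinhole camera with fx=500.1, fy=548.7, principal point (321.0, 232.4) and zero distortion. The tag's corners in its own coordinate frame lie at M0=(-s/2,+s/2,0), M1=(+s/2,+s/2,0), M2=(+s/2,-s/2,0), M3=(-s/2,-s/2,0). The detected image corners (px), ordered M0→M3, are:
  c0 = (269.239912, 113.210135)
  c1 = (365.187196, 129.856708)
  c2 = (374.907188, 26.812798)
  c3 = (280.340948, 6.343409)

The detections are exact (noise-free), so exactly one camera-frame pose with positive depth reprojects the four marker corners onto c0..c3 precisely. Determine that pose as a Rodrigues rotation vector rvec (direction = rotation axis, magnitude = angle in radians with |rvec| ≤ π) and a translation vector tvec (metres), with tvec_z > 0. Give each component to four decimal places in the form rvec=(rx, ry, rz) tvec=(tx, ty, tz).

rvec=(-0.0420, -0.1996, 0.1116) tvec=(0.0053, -0.3334, 1.1192)

Intrinsics K: fx=500.1, fy=548.7, cx=321.0, cy=232.4
Marker side s = 0.219 m; corners in marker frame (Z=0):
  M0 = (-0.1095, +0.1095, 0)
  M1 = (+0.1095, +0.1095, 0)
  M2 = (+0.1095, -0.1095, 0)
  M3 = (-0.1095, -0.1095, 0)
Detected image corners:
  c0 = (269.239912, 113.210135) px
  c1 = (365.187196, 129.856708) px
  c2 = (374.907188, 26.812798) px
  c3 = (280.340948, 6.343409) px
Planar DLT: solve 8×8 A·h = b for H (H[2,2]=1):
  H  [+491.25559 -62.66689 +323.35650]
  H  [+96.84505 +475.82759 +68.96248]
  H  [+0.17465 -0.04711 +1.00000]
B = K⁻¹H; ‖b₁‖=0.893468, ‖b₂‖=0.893468; λ = 2/(‖b₁‖+‖b₂‖) = 1.119234, sign → tz>0 ⇒ λ=+1.119234
r₁ = λ·B[:,0] = (+0.97397,+0.11475,+0.19547); r₂ = λ·B[:,1] = (-0.10640,+0.99292,-0.05273)
r₃ = r₁×r₂ = (-0.20014,+0.03056,+0.97929); SVD([r₁ r₂ r₃]) → R = UVᵀ:
  R  [+0.97397 -0.10640 -0.20014]
  R  [+0.11475 +0.99292 +0.03056]
  R  [+0.19547 -0.05273 +0.97929]
t = (+0.00527, -0.33338, +1.11923) m
tr R = 2.946187; θ = arccos((tr R − 1)/2) = 0.232499 rad = 13.321°
axis k = ((R−Rᵀ)₃₂, (R−Rᵀ)₁₃, (R−Rᵀ)₂₁) / (2 sinθ) = (-0.180750, -0.858492, +0.479918)
rvec = θ·k = (-0.042024, -0.199598, +0.111580)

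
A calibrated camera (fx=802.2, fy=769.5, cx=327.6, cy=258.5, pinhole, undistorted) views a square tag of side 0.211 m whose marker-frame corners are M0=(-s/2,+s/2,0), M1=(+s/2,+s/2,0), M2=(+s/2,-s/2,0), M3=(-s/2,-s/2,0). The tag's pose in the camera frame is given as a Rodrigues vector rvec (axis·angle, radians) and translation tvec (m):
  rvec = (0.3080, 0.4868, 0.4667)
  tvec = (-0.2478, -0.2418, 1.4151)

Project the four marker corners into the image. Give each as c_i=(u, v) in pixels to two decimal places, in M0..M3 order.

c0=(130.39, 153.31) c1=(212.92, 204.37) c2=(250.71, 97.54) c3=(161.27, 49.49)

Intrinsics K: fx=802.2, fy=769.5, cx=327.6, cy=258.5
Marker side s = 0.211 m; corners in marker frame (Z=0):
  M0 = (-0.1055, +0.1055, 0)
  M1 = (+0.1055, +0.1055, 0)
  M2 = (+0.1055, -0.1055, 0)
  M3 = (-0.1055, -0.1055, 0)
rvec = (0.3080, 0.4868, 0.4667), |rvec| = θ = 0.74138 rad = 42.478°
Rodrigues: sinθ=0.67531, 1−cosθ=0.26246; R = I + sinθ·[k]× + (1−cosθ)·[k]×²:
    [+0.78283 -0.35351 +0.51205]
    [+0.49670 +0.85069 -0.17206]
    [-0.37478 +0.38904 +0.84154]
t = (-0.2478, -0.2418, 1.4151) m
M0: Pc = R·M0+t = (-0.36768, -0.20445, +1.49568); u = 802.2·(-0.36768)/1.49568 + 327.6 = 130.3947, v = 769.5·(-0.20445)/1.49568 + 258.5 = 153.3124
M1: Pc = R·M1+t = (-0.20251, -0.09965, +1.41660); u = 802.2·(-0.20251)/1.41660 + 327.6 = 212.9240, v = 769.5·(-0.09965)/1.41660 + 258.5 = 204.3703
M2: Pc = R·M2+t = (-0.12792, -0.27915, +1.33452); u = 802.2·(-0.12792)/1.33452 + 327.6 = 250.7079, v = 769.5·(-0.27915)/1.33452 + 258.5 = 97.5407
M3: Pc = R·M3+t = (-0.29309, -0.38395, +1.41360); u = 802.2·(-0.29309)/1.41360 + 327.6 = 161.2725, v = 769.5·(-0.38395)/1.41360 + 258.5 = 49.4941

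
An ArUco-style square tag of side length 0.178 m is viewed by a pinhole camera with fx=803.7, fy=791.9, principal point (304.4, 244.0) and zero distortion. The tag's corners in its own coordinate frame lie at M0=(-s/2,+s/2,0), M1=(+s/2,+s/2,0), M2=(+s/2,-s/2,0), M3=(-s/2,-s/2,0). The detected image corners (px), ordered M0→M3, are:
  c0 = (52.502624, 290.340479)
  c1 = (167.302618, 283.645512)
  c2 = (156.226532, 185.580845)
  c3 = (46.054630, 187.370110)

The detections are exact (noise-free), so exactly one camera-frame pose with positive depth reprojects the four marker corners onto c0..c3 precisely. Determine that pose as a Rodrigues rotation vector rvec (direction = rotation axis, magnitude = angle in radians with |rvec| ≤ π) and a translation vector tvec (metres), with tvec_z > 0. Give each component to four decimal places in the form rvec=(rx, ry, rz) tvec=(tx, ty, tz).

rvec=(-0.3604, -0.3387, -0.1060) tvec=(-0.3202, -0.0139, 1.3020)

Intrinsics K: fx=803.7, fy=791.9, cx=304.4, cy=244.0
Marker side s = 0.178 m; corners in marker frame (Z=0):
  M0 = (-0.0890, +0.0890, 0)
  M1 = (+0.0890, +0.0890, 0)
  M2 = (+0.0890, -0.0890, 0)
  M3 = (-0.0890, -0.0890, 0)
Detected image corners:
  c0 = (52.502624, 290.340479) px
  c1 = (167.302618, 283.645512) px
  c2 = (156.226532, 185.580845) px
  c3 = (46.054630, 187.370110) px
Planar DLT: solve 8×8 A·h = b for H (H[2,2]=1):
  H  [+659.46371 +22.97279 +106.74276]
  H  [+38.87044 +504.80194 +235.55874]
  H  [+0.26356 -0.25167 +1.00000]
B = K⁻¹H; ‖b₁‖=0.768063, ‖b₂‖=0.768063; λ = 2/(‖b₁‖+‖b₂‖) = 1.301976, sign → tz>0 ⇒ λ=+1.301976
r₁ = λ·B[:,0] = (+0.93835,-0.04182,+0.34315); r₂ = λ·B[:,1] = (+0.16132,+0.93092,-0.32767)
r₃ = r₁×r₂ = (-0.30574,+0.36283,+0.88027); SVD([r₁ r₂ r₃]) → R = UVᵀ:
  R  [+0.93835 +0.16132 -0.30574]
  R  [-0.04182 +0.93092 +0.36283]
  R  [+0.34315 -0.32767 +0.88027]
t = (-0.32020, -0.01388, +1.30198) m
tr R = 2.749537; θ = arccos((tr R − 1)/2) = 0.505839 rad = 28.982°
axis k = ((R−Rᵀ)₃₂, (R−Rᵀ)₁₃, (R−Rᵀ)₂₁) / (2 sinθ) = (-0.712534, -0.669591, -0.209626)
rvec = θ·k = (-0.360427, -0.338705, -0.106037)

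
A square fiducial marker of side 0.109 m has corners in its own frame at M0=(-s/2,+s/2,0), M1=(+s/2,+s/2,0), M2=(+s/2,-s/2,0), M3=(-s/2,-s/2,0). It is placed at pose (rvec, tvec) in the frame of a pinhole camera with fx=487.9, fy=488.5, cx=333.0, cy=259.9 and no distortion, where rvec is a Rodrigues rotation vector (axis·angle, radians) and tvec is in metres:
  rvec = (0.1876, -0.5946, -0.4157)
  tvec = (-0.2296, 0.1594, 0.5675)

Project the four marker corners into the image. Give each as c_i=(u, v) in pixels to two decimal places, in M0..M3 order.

Intrinsics K: fx=487.9, fy=488.5, cx=333.0, cy=259.9
Marker side s = 0.109 m; corners in marker frame (Z=0):
  M0 = (-0.0545, +0.0545, 0)
  M1 = (+0.0545, +0.0545, 0)
  M2 = (+0.0545, -0.0545, 0)
  M3 = (-0.0545, -0.0545, 0)
rvec = (0.1876, -0.5946, -0.4157), |rvec| = θ = 0.74937 rad = 42.936°
Rodrigues: sinθ=0.68117, 1−cosθ=0.26788; R = I + sinθ·[k]× + (1−cosθ)·[k]×²:
    [+0.74891 +0.32466 -0.57769]
    [-0.43108 +0.90078 -0.05262]
    [+0.50329 +0.28844 +0.81456]
t = (-0.2296, 0.1594, 0.5675) m
M0: Pc = R·M0+t = (-0.25272, +0.23199, +0.55579); u = 487.9·(-0.25272)/0.55579 + 333.0 = 111.1487, v = 488.5·(+0.23199)/0.55579 + 259.9 = 463.7993
M1: Pc = R·M1+t = (-0.17109, +0.18500, +0.61065); u = 487.9·(-0.17109)/0.61065 + 333.0 = 196.3012, v = 488.5·(+0.18500)/0.61065 + 259.9 = 407.8927
M2: Pc = R·M2+t = (-0.20648, +0.08681, +0.57921); u = 487.9·(-0.20648)/0.57921 + 333.0 = 159.0718, v = 488.5·(+0.08681)/0.57921 + 259.9 = 333.1178
M3: Pc = R·M3+t = (-0.28811, +0.13380, +0.52435); u = 487.9·(-0.28811)/0.52435 + 333.0 = 64.9186, v = 488.5·(+0.13380)/0.52435 + 259.9 = 384.5535

c0=(111.15, 463.80) c1=(196.30, 407.89) c2=(159.07, 333.12) c3=(64.92, 384.55)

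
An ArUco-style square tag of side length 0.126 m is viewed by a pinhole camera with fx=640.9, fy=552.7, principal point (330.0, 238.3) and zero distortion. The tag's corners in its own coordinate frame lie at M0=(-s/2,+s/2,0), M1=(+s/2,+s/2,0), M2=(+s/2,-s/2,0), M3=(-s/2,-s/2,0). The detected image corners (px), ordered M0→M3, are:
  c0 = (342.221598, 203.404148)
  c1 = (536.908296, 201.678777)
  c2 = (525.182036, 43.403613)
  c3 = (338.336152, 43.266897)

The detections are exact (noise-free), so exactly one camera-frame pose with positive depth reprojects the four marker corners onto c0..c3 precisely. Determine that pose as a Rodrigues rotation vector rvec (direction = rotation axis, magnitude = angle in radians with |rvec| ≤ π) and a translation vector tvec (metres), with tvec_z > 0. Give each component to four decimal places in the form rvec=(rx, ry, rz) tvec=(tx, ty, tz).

rvec=(-0.1395, -0.0374, -0.0153) tvec=(0.0696, -0.0890, 0.4205)

Intrinsics K: fx=640.9, fy=552.7, cx=330.0, cy=238.3
Marker side s = 0.126 m; corners in marker frame (Z=0):
  M0 = (-0.0630, +0.0630, 0)
  M1 = (+0.0630, +0.0630, 0)
  M2 = (+0.0630, -0.0630, 0)
  M3 = (-0.0630, -0.0630, 0)
Detected image corners:
  c0 = (342.221598, 203.404148) px
  c1 = (536.908296, 201.678777) px
  c2 = (525.182036, 43.403613) px
  c3 = (338.336152, 43.266897) px
Planar DLT: solve 8×8 A·h = b for H (H[2,2]=1):
  H  [+1553.09502 -81.61007 +436.12881]
  H  [+5.05890 +1222.93725 +121.28146]
  H  [+0.09118 -0.32993 +1.00000]
B = K⁻¹H; ‖b₁‖=2.378294, ‖b₂‖=2.378295; λ = 2/(‖b₁‖+‖b₂‖) = 0.420469, sign → tz>0 ⇒ λ=+0.420469
r₁ = λ·B[:,0] = (+0.99918,-0.01268,+0.03834); r₂ = λ·B[:,1] = (+0.01789,+0.99017,-0.13873)
r₃ = r₁×r₂ = (-0.03620,+0.13930,+0.98959); SVD([r₁ r₂ r₃]) → R = UVᵀ:
  R  [+0.99918 +0.01789 -0.03620]
  R  [-0.01268 +0.99017 +0.13930]
  R  [+0.03834 -0.13873 +0.98959]
t = (+0.06963, -0.08902, +0.42047) m
tr R = 2.978942; θ = arccos((tr R − 1)/2) = 0.145243 rad = 8.322°
axis k = ((R−Rᵀ)₃₂, (R−Rᵀ)₁₃, (R−Rᵀ)₂₁) / (2 sinθ) = (-0.960486, -0.257511, -0.105612)
rvec = θ·k = (-0.139504, -0.037402, -0.015339)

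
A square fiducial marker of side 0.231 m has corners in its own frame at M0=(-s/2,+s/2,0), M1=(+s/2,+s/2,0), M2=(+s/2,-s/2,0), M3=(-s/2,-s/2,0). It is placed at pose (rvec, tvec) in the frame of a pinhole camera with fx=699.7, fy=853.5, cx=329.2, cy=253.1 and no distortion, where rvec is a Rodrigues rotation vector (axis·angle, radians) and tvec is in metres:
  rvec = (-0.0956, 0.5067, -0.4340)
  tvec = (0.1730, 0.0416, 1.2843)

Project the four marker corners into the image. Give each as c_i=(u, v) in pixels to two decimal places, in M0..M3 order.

c0=(396.29, 379.94) c1=(507.01, 321.53) c2=(451.89, 176.90) c3=(349.04, 244.42)

Intrinsics K: fx=699.7, fy=853.5, cx=329.2, cy=253.1
Marker side s = 0.231 m; corners in marker frame (Z=0):
  M0 = (-0.1155, +0.1155, 0)
  M1 = (+0.1155, +0.1155, 0)
  M2 = (+0.1155, -0.1155, 0)
  M3 = (-0.1155, -0.1155, 0)
rvec = (-0.0956, 0.5067, -0.4340), |rvec| = θ = 0.67397 rad = 38.616°
Rodrigues: sinθ=0.62410, 1−cosθ=0.21865; R = I + sinθ·[k]× + (1−cosθ)·[k]×²:
    [+0.78575 +0.37856 +0.48917]
    [-0.42520 +0.90493 -0.01733]
    [-0.44923 -0.19438 +0.87201]
t = (0.1730, 0.0416, 1.2843) m
M0: Pc = R·M0+t = (+0.12597, +0.19523, +1.31374); u = 699.7·(+0.12597)/1.31374 + 329.2 = 396.2923, v = 853.5·(+0.19523)/1.31374 + 253.1 = 379.9361
M1: Pc = R·M1+t = (+0.30748, +0.09701, +1.20996); u = 699.7·(+0.30748)/1.20996 + 329.2 = 507.0090, v = 853.5·(+0.09701)/1.20996 + 253.1 = 321.5298
M2: Pc = R·M2+t = (+0.22003, -0.11203, +1.25486); u = 699.7·(+0.22003)/1.25486 + 329.2 = 451.8863, v = 853.5·(-0.11203)/1.25486 + 253.1 = 176.9022
M3: Pc = R·M3+t = (+0.03852, -0.01381, +1.35864); u = 699.7·(+0.03852)/1.35864 + 329.2 = 349.0389, v = 853.5·(-0.01381)/1.35864 + 253.1 = 244.4249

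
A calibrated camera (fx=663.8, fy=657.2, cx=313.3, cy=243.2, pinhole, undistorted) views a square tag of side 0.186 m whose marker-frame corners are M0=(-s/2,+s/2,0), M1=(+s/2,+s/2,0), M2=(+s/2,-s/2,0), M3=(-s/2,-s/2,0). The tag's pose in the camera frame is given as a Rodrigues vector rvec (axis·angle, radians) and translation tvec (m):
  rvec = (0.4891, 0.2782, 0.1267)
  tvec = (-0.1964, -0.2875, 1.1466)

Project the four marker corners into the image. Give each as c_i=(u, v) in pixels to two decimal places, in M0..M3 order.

Intrinsics K: fx=663.8, fy=657.2, cx=313.3, cy=243.2
Marker side s = 0.186 m; corners in marker frame (Z=0):
  M0 = (-0.0930, +0.0930, 0)
  M1 = (+0.0930, +0.0930, 0)
  M2 = (+0.0930, -0.0930, 0)
  M3 = (-0.0930, -0.0930, 0)
rvec = (0.4891, 0.2782, 0.1267), |rvec| = θ = 0.57677 rad = 33.047°
Rodrigues: sinθ=0.54532, 1−cosθ=0.16177; R = I + sinθ·[k]× + (1−cosθ)·[k]×²:
    [+0.95456 -0.05362 +0.29316]
    [+0.18596 +0.87586 -0.44529]
    [-0.23289 +0.47957 +0.84603]
t = (-0.1964, -0.2875, 1.1466) m
M0: Pc = R·M0+t = (-0.29016, -0.22334, +1.21286); u = 663.8·(-0.29016)/1.21286 + 313.3 = 154.4945, v = 657.2·(-0.22334)/1.21286 + 243.2 = 122.1815
M1: Pc = R·M1+t = (-0.11261, -0.18875, +1.16954); u = 663.8·(-0.11261)/1.16954 + 313.3 = 249.3838, v = 657.2·(-0.18875)/1.16954 + 243.2 = 137.1355
M2: Pc = R·M2+t = (-0.10264, -0.35166, +1.08034); u = 663.8·(-0.10264)/1.08034 + 313.3 = 250.2347, v = 657.2·(-0.35166)/1.08034 + 243.2 = 29.2752
M3: Pc = R·M3+t = (-0.28019, -0.38625, +1.12366); u = 663.8·(-0.28019)/1.12366 + 313.3 = 147.7800, v = 657.2·(-0.38625)/1.12366 + 243.2 = 17.2923

c0=(154.49, 122.18) c1=(249.38, 137.14) c2=(250.23, 29.28) c3=(147.78, 17.29)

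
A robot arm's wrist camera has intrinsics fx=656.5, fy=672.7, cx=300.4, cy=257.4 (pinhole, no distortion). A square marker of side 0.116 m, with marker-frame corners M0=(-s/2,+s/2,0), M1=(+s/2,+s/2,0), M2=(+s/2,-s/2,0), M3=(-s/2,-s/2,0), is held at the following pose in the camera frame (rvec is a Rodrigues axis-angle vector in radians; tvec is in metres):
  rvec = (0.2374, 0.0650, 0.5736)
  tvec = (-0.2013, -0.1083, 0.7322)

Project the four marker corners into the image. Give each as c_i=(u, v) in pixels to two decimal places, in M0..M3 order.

Intrinsics K: fx=656.5, fy=672.7, cx=300.4, cy=257.4
Marker side s = 0.116 m; corners in marker frame (Z=0):
  M0 = (-0.0580, +0.0580, 0)
  M1 = (+0.0580, +0.0580, 0)
  M2 = (+0.0580, -0.0580, 0)
  M3 = (-0.0580, -0.0580, 0)
rvec = (0.2374, 0.0650, 0.5736), |rvec| = θ = 0.62418 rad = 35.763°
Rodrigues: sinθ=0.58443, 1−cosθ=0.18856; R = I + sinθ·[k]× + (1−cosθ)·[k]×²:
    [+0.83872 -0.52960 +0.12677]
    [+0.54454 +0.81349 -0.20424]
    [+0.00504 +0.24033 +0.97068]
t = (-0.2013, -0.1083, 0.7322) m
M0: Pc = R·M0+t = (-0.28066, -0.09270, +0.74585); u = 656.5·(-0.28066)/0.74585 + 300.4 = 53.3584, v = 672.7·(-0.09270)/0.74585 + 257.4 = 173.7902
M1: Pc = R·M1+t = (-0.18337, -0.02953, +0.74643); u = 656.5·(-0.18337)/0.74643 + 300.4 = 139.1215, v = 672.7·(-0.02953)/0.74643 + 257.4 = 230.7830
M2: Pc = R·M2+t = (-0.12194, -0.12390, +0.71855); u = 656.5·(-0.12194)/0.71855 + 300.4 = 188.9932, v = 672.7·(-0.12390)/0.71855 + 257.4 = 141.4076
M3: Pc = R·M3+t = (-0.21923, -0.18707, +0.71797); u = 656.5·(-0.21923)/0.71797 + 300.4 = 99.9405, v = 672.7·(-0.18707)/0.71797 + 257.4 = 82.1290

c0=(53.36, 173.79) c1=(139.12, 230.78) c2=(188.99, 141.41) c3=(99.94, 82.13)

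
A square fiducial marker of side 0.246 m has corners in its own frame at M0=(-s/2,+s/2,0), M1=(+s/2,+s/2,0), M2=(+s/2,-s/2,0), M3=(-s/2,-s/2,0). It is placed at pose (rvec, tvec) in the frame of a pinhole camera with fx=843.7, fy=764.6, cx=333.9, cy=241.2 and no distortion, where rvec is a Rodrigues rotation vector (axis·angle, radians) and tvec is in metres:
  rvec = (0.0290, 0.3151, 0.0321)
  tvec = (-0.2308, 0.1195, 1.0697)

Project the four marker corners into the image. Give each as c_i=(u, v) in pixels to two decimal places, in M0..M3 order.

Intrinsics K: fx=843.7, fy=764.6, cx=333.9, cy=241.2
Marker side s = 0.246 m; corners in marker frame (Z=0):
  M0 = (-0.1230, +0.1230, 0)
  M1 = (+0.1230, +0.1230, 0)
  M2 = (+0.1230, -0.1230, 0)
  M3 = (-0.1230, -0.1230, 0)
rvec = (0.0290, 0.3151, 0.0321), |rvec| = θ = 0.31806 rad = 18.223°
Rodrigues: sinθ=0.31272, 1−cosθ=0.05015; R = I + sinθ·[k]× + (1−cosθ)·[k]×²:
    [+0.95026 -0.02703 +0.31028]
    [+0.03609 +0.99907 -0.02350]
    [-0.30935 +0.03353 +0.95036]
t = (-0.2308, 0.1195, 1.0697) m
M0: Pc = R·M0+t = (-0.35101, +0.23795, +1.11187); u = 843.7·(-0.35101)/1.11187 + 333.9 = 67.5528, v = 764.6·(+0.23795)/1.11187 + 241.2 = 404.8281
M1: Pc = R·M1+t = (-0.11724, +0.24683, +1.03577); u = 843.7·(-0.11724)/1.03577 + 333.9 = 238.3989, v = 764.6·(+0.24683)/1.03577 + 241.2 = 423.4044
M2: Pc = R·M2+t = (-0.11059, +0.00105, +1.02753); u = 843.7·(-0.11059)/1.02753 + 333.9 = 243.0923, v = 764.6·(+0.00105)/1.02753 + 241.2 = 241.9839
M3: Pc = R·M3+t = (-0.34436, -0.00783, +1.10363); u = 843.7·(-0.34436)/1.10363 + 333.9 = 70.6457, v = 764.6·(-0.00783)/1.10363 + 241.2 = 235.7786

c0=(67.55, 404.83) c1=(238.40, 423.40) c2=(243.09, 241.98) c3=(70.65, 235.78)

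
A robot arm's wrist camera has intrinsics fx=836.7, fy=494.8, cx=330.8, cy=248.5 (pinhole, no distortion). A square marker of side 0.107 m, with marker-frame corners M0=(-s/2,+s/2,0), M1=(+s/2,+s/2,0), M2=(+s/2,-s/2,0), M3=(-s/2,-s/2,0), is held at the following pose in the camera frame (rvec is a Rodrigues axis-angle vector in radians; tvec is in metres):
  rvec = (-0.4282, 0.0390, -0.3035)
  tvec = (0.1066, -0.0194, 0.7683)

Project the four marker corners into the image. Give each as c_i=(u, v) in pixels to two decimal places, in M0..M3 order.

Intrinsics K: fx=836.7, fy=494.8, cx=330.8, cy=248.5
Marker side s = 0.107 m; corners in marker frame (Z=0):
  M0 = (-0.0535, +0.0535, 0)
  M1 = (+0.0535, +0.0535, 0)
  M2 = (+0.0535, -0.0535, 0)
  M3 = (-0.0535, -0.0535, 0)
rvec = (-0.4282, 0.0390, -0.3035), |rvec| = θ = 0.52630 rad = 30.155°
Rodrigues: sinθ=0.50233, 1−cosθ=0.13533; R = I + sinθ·[k]× + (1−cosθ)·[k]×²:
    [+0.95425 +0.28152 +0.10072]
    [-0.29784 +0.86542 +0.40292]
    [+0.02627 -0.41449 +0.90968]
t = (0.1066, -0.0194, 0.7683) m
M0: Pc = R·M0+t = (+0.07061, +0.04283, +0.74472); u = 836.7·(+0.07061)/0.74472 + 330.8 = 410.1298, v = 494.8·(+0.04283)/0.74472 + 248.5 = 276.9596
M1: Pc = R·M1+t = (+0.17271, +0.01097, +0.74753); u = 836.7·(+0.17271)/0.74753 + 330.8 = 524.1164, v = 494.8·(+0.01097)/0.74753 + 248.5 = 255.7581
M2: Pc = R·M2+t = (+0.14259, -0.08163, +0.79188); u = 836.7·(+0.14259)/0.79188 + 330.8 = 481.4616, v = 494.8·(-0.08163)/0.79188 + 248.5 = 197.4915
M3: Pc = R·M3+t = (+0.04049, -0.04977, +0.78907); u = 836.7·(+0.04049)/0.78907 + 330.8 = 373.7298, v = 494.8·(-0.04977)/0.78907 + 248.5 = 217.2938

c0=(410.13, 276.96) c1=(524.12, 255.76) c2=(481.46, 197.49) c3=(373.73, 217.29)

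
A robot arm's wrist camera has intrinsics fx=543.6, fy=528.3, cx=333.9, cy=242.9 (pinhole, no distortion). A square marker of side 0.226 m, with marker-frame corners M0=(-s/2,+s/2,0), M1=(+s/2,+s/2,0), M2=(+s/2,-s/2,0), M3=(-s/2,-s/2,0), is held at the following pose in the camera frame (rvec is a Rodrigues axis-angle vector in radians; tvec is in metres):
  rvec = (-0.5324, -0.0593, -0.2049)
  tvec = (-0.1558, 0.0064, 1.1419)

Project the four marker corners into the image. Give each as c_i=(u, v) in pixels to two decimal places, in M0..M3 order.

Intrinsics K: fx=543.6, fy=528.3, cx=333.9, cy=242.9
Marker side s = 0.226 m; corners in marker frame (Z=0):
  M0 = (-0.1130, +0.1130, 0)
  M1 = (+0.1130, +0.1130, 0)
  M2 = (+0.1130, -0.1130, 0)
  M3 = (-0.1130, -0.1130, 0)
rvec = (-0.5324, -0.0593, -0.2049), |rvec| = θ = 0.57354 rad = 32.862°
Rodrigues: sinθ=0.54261, 1−cosθ=0.16002; R = I + sinθ·[k]× + (1−cosθ)·[k]×²:
    [+0.97787 +0.20921 -0.00304]
    [-0.17849 +0.84169 +0.50960]
    [+0.10917 -0.49778 +0.86041]
t = (-0.1558, 0.0064, 1.1419) m
M0: Pc = R·M0+t = (-0.24266, +0.12168, +1.07332); u = 543.6·(-0.24266)/1.07332 + 333.9 = 211.0012, v = 528.3·(+0.12168)/1.07332 + 242.9 = 302.7931
M1: Pc = R·M1+t = (-0.02166, +0.08134, +1.09799); u = 543.6·(-0.02166)/1.09799 + 333.9 = 323.1761, v = 528.3·(+0.08134)/1.09799 + 242.9 = 282.0379
M2: Pc = R·M2+t = (-0.06894, -0.10888, +1.21048); u = 543.6·(-0.06894)/1.21048 + 333.9 = 302.9400, v = 528.3·(-0.10888)/1.21048 + 242.9 = 195.3803
M3: Pc = R·M3+t = (-0.28994, -0.06854, +1.18581); u = 543.6·(-0.28994)/1.18581 + 333.9 = 200.9861, v = 528.3·(-0.06854)/1.18581 + 242.9 = 212.3634

c0=(211.00, 302.79) c1=(323.18, 282.04) c2=(302.94, 195.38) c3=(200.99, 212.36)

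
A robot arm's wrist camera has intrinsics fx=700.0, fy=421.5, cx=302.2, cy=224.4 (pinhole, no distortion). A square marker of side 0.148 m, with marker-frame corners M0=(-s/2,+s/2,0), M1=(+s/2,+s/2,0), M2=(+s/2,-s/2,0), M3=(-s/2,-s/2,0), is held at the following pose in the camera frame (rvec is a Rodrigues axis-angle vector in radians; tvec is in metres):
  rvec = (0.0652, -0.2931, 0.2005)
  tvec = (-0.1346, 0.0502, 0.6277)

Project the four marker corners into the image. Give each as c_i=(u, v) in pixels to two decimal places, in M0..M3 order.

Intrinsics K: fx=700.0, fy=421.5, cx=302.2, cy=224.4
Marker side s = 0.148 m; corners in marker frame (Z=0):
  M0 = (-0.0740, +0.0740, 0)
  M1 = (+0.0740, +0.0740, 0)
  M2 = (+0.0740, -0.0740, 0)
  M3 = (-0.0740, -0.0740, 0)
rvec = (0.0652, -0.2931, 0.2005), |rvec| = θ = 0.36105 rad = 20.687°
Rodrigues: sinθ=0.35326, 1−cosθ=0.06447; R = I + sinθ·[k]× + (1−cosθ)·[k]×²:
    [+0.93763 -0.20562 -0.28031]
    [+0.18672 +0.97801 -0.09286]
    [+0.29324 +0.03473 +0.95541]
t = (-0.1346, 0.0502, 0.6277) m
M0: Pc = R·M0+t = (-0.21920, +0.10876, +0.60857); u = 700.0·(-0.21920)/0.60857 + 302.2 = 50.0673, v = 421.5·(+0.10876)/0.60857 + 224.4 = 299.7250
M1: Pc = R·M1+t = (-0.08043, +0.13639, +0.65197); u = 700.0·(-0.08043)/0.65197 + 302.2 = 215.8429, v = 421.5·(+0.13639)/0.65197 + 224.4 = 312.5768
M2: Pc = R·M2+t = (-0.05000, -0.00836, +0.64683); u = 700.0·(-0.05000)/0.64683 + 302.2 = 248.0906, v = 421.5·(-0.00836)/0.64683 + 224.4 = 218.9550
M3: Pc = R·M3+t = (-0.18877, -0.03599, +0.60343); u = 700.0·(-0.18877)/0.60343 + 302.2 = 83.2223, v = 421.5·(-0.03599)/0.60343 + 224.4 = 199.2605

c0=(50.07, 299.73) c1=(215.84, 312.58) c2=(248.09, 218.96) c3=(83.22, 199.26)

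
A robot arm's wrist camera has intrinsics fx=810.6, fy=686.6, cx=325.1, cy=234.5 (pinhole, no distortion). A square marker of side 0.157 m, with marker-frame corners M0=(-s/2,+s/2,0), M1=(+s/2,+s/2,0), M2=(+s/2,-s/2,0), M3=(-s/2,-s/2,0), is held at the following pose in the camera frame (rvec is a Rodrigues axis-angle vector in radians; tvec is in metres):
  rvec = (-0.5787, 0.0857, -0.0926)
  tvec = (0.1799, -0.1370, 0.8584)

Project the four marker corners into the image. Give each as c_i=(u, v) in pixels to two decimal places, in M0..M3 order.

Intrinsics K: fx=810.6, fy=686.6, cx=325.1, cy=234.5
Marker side s = 0.157 m; corners in marker frame (Z=0):
  M0 = (-0.0785, +0.0785, 0)
  M1 = (+0.0785, +0.0785, 0)
  M2 = (+0.0785, -0.0785, 0)
  M3 = (-0.0785, -0.0785, 0)
rvec = (-0.5787, 0.0857, -0.0926), |rvec| = θ = 0.59229 rad = 33.936°
Rodrigues: sinθ=0.55827, 1−cosθ=0.17034; R = I + sinθ·[k]× + (1−cosθ)·[k]×²:
    [+0.99227 +0.06320 +0.10680]
    [-0.11136 +0.83323 +0.54160]
    [-0.05476 -0.54931 +0.83383]
t = (0.1799, -0.1370, 0.8584) m
M0: Pc = R·M0+t = (+0.10697, -0.06285, +0.81958); u = 810.6·(+0.10697)/0.81958 + 325.1 = 430.8962, v = 686.6·(-0.06285)/0.81958 + 234.5 = 181.8477
M1: Pc = R·M1+t = (+0.26275, -0.08033, +0.81098); u = 810.6·(+0.26275)/0.81098 + 325.1 = 587.7309, v = 686.6·(-0.08033)/0.81098 + 234.5 = 166.4874
M2: Pc = R·M2+t = (+0.25283, -0.21115, +0.89722); u = 810.6·(+0.25283)/0.89722 + 325.1 = 553.5225, v = 686.6·(-0.21115)/0.89722 + 234.5 = 72.9171
M3: Pc = R·M3+t = (+0.09705, -0.19367, +0.90582); u = 810.6·(+0.09705)/0.90582 + 325.1 = 411.9443, v = 686.6·(-0.19367)/0.90582 + 234.5 = 87.7030

c0=(430.90, 181.85) c1=(587.73, 166.49) c2=(553.52, 72.92) c3=(411.94, 87.70)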